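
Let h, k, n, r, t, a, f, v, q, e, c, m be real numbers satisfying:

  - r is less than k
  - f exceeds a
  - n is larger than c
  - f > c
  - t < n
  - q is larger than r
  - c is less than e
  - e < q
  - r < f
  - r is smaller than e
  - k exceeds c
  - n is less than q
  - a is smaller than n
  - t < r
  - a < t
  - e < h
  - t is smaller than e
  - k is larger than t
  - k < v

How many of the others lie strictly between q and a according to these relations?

4

Chaining upward from a reaches: t, r, e, h, k, f, v, n.
Chaining downward from q reaches: c, t, r, e, n.
Strictly between a and q are those in both lists: t, r, e, n — 4 elements.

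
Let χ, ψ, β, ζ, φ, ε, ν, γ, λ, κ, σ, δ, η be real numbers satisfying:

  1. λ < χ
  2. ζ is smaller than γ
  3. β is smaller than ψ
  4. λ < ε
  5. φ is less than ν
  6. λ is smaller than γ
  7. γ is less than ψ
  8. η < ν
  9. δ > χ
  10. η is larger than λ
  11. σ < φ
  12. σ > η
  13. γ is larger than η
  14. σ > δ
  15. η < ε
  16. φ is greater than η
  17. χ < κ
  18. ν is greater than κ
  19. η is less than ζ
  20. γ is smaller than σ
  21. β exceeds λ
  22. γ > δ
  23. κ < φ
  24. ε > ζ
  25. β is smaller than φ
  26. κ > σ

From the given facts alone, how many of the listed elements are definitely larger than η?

8

Directly above η: ζ, γ, σ, ε, φ, ν.
One step further: κ, ψ (8 so far).
Nothing else is reachable above η; 8 in all.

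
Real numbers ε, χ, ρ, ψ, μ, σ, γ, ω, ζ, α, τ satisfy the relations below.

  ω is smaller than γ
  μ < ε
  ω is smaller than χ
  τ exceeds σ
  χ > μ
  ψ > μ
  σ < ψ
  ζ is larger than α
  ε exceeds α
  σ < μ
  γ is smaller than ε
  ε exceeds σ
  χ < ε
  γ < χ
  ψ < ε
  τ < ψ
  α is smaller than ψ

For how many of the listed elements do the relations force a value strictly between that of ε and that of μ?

2

Chaining upward from μ reaches: χ, ψ.
Chaining downward from ε reaches: σ, τ, ω, α, γ, χ, ψ.
Strictly between μ and ε are those in both lists: χ, ψ — 2 elements.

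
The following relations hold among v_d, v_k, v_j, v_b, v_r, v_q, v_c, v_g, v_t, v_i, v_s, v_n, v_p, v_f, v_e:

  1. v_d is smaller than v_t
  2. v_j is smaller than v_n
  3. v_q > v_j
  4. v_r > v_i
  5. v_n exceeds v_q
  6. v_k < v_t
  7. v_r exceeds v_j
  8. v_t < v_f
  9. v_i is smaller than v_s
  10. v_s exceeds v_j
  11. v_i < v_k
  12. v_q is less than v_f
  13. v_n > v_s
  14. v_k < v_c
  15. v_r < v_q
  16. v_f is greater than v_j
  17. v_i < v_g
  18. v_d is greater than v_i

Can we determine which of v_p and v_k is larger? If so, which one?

undetermined

Following every chain through v_k: above v_k we get v_c, v_t, v_f; below v_k we get v_i.
v_p is not reached, and no chain runs the other way from v_p to v_k.
So the given relations leave the order of v_k and v_p undetermined.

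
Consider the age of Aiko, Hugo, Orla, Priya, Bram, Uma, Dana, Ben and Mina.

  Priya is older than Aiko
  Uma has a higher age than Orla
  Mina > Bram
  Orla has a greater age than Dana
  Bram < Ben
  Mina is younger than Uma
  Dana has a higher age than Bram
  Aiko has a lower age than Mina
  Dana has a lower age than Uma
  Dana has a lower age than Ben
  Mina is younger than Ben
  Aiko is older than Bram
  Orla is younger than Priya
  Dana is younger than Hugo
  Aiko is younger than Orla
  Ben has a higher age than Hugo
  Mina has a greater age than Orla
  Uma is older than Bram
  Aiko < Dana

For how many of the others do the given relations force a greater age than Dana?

6

From Dana the given relations immediately reach Hugo, Orla, Uma, Ben.
From those, Priya, Mina — 6 in total.
No other element is forced above Dana by the given relations, so the count is 6.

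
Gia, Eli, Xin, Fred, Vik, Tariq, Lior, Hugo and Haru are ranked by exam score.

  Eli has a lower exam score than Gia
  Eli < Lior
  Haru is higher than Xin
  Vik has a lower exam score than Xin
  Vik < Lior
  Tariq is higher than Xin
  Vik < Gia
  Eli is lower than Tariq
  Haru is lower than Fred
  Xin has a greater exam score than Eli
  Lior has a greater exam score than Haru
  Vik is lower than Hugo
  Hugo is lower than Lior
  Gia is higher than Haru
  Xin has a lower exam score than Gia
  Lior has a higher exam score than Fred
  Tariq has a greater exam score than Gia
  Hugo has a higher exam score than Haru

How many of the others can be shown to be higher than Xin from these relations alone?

The elements the relations force above Xin are Haru, Hugo, Gia, Fred, Lior, Tariq — no chain reaches any other.
That is 6.

6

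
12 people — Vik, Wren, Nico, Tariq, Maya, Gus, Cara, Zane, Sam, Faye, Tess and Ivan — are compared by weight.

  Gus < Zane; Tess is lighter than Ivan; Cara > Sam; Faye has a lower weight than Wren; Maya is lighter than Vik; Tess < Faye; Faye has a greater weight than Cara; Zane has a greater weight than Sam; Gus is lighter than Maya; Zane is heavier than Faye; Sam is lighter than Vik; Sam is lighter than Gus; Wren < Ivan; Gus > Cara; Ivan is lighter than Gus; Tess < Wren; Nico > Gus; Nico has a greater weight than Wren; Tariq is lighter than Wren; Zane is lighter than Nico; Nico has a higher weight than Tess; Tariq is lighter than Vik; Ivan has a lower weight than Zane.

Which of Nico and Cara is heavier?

The relevant relations are Cara < Faye; Faye < Wren; Wren < Ivan; Ivan < Gus; Gus < Zane; Zane < Nico.
Together: Cara < Faye < Wren < Ivan < Gus < Zane < Nico.
So Cara < Nico; Nico is the heavier of the two.

Nico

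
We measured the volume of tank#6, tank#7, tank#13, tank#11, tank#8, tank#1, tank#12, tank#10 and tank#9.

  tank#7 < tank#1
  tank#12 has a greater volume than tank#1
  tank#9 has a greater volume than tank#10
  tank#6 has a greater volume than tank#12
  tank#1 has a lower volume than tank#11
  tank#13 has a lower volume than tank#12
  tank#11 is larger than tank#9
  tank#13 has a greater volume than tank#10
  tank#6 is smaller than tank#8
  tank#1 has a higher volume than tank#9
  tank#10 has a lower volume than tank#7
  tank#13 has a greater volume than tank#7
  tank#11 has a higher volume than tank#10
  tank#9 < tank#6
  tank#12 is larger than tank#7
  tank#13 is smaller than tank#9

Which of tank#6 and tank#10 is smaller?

tank#10 < tank#7 and tank#7 < tank#13 give tank#10 < tank#13.
Then tank#13 < tank#9 extends the chain to tank#9.
With tank#9 < tank#1: tank#10 < tank#7 < tank#13 < tank#9 < tank#1.
Then tank#1 < tank#12 extends the chain to tank#12.
With tank#12 < tank#6: tank#10 < tank#7 < tank#13 < tank#9 < tank#1 < tank#12 < tank#6.
So tank#10 < tank#6; tank#10 is the smaller of the two.

tank#10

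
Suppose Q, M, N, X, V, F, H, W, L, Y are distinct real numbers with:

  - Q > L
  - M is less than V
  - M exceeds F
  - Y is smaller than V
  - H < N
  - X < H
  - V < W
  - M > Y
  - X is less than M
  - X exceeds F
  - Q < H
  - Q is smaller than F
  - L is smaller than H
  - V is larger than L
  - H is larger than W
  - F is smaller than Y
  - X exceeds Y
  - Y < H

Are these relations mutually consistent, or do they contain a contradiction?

Every relation is compatible with L < Q < F < Y < X < M < V < W < H < N; the set is consistent.

consistent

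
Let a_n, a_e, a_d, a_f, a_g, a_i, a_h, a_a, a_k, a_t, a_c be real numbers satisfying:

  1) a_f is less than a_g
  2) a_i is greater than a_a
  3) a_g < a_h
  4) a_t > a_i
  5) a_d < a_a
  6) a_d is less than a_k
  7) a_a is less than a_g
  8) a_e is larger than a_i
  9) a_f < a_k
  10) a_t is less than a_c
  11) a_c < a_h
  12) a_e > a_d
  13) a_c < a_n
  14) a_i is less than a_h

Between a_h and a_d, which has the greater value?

a_h

Link the given pairs in sequence: a_d < a_a; a_a < a_i; a_i < a_t; a_t < a_c; a_c < a_h.
Together: a_d < a_a < a_i < a_t < a_c < a_h.
So a_d < a_h; a_h is the larger of the two.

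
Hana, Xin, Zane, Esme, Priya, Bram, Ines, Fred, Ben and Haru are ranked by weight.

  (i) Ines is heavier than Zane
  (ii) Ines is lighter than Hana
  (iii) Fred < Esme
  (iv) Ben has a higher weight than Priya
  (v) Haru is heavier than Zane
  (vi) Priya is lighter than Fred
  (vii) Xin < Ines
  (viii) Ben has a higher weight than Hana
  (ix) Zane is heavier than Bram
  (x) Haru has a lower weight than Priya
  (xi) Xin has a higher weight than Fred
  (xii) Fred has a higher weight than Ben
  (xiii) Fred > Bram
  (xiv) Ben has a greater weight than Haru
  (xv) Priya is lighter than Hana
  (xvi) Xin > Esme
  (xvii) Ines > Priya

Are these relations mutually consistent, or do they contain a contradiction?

We have Hana < Ben stated directly, yet also Ben < Fred < Esme < Xin < Ines < Hana by chaining the others — so Ben < Hana. Contradiction.

inconsistent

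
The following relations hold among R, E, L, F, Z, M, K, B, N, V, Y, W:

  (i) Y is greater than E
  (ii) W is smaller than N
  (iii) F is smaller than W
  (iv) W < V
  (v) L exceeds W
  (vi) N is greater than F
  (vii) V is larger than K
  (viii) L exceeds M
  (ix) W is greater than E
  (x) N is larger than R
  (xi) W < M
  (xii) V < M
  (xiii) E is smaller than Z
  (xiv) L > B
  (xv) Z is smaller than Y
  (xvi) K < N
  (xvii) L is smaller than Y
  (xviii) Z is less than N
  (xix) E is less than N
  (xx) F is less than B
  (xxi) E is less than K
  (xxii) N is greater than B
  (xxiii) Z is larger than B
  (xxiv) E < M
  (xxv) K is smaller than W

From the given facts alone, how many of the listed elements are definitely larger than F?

8

From F the given relations immediately reach B, W, N.
From those, Z, V, M, L — 7 in total.
From those, Y — 8 in total.
No other element is forced above F by the given relations, so the count is 8.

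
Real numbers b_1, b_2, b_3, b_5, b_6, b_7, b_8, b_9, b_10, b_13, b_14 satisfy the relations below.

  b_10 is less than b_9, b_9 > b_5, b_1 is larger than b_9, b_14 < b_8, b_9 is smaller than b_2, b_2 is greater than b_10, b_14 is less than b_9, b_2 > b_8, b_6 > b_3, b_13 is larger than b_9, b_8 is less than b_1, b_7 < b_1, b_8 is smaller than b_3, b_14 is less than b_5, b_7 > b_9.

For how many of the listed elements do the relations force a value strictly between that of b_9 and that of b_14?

1

Chaining upward from b_14 reaches: b_8, b_3, b_5, b_7, b_6, b_2, b_13, b_1.
Chaining downward from b_9 reaches: b_10, b_5.
Strictly between b_14 and b_9 are those in both lists: b_5 — 1 element.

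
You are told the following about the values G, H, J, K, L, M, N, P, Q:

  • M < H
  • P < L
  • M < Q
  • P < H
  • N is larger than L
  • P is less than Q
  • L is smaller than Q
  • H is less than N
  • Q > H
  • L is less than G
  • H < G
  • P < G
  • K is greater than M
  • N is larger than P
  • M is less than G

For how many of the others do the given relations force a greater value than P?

Directly above P: H, L, N, G, Q.
Nothing else is reachable above P; 5 in all.

5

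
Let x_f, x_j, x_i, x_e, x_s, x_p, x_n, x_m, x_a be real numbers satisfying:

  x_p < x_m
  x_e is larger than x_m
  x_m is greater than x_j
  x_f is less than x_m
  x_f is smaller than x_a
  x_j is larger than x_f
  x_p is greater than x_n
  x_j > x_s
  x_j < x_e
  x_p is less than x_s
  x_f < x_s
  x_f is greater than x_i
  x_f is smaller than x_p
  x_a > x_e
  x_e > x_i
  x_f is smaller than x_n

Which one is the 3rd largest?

Chaining the given pairs: x_i < x_f < x_n < x_p < x_s < x_j < x_m < x_e < x_a.
The 3rd largest is x_m.

x_m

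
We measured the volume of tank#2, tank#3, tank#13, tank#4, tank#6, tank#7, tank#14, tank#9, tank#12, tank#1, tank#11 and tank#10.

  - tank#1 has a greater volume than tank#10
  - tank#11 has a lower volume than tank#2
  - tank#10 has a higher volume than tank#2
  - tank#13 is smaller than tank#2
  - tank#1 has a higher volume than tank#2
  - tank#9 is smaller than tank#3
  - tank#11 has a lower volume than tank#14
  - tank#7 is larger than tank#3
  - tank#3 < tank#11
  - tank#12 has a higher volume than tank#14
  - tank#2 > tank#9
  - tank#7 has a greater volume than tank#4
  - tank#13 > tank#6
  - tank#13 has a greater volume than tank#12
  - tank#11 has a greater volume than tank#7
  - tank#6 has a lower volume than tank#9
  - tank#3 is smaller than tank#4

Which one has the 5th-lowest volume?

Chaining the given pairs: tank#6 < tank#9 < tank#3 < tank#4 < tank#7 < tank#11 < tank#14 < tank#12 < tank#13 < tank#2 < tank#10 < tank#1.
Counting 5 from the smallest end gives tank#7.

tank#7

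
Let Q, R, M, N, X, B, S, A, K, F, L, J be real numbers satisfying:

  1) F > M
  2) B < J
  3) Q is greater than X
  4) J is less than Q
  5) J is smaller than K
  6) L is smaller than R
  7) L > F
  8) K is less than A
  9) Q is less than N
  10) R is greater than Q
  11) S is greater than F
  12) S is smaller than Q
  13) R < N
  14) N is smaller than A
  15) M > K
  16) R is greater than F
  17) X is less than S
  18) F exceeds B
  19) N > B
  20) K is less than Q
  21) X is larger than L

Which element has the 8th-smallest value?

Chaining the given pairs: B < J < K < M < F < L < X < S < Q < R < N < A.
The 8th smallest is S.

S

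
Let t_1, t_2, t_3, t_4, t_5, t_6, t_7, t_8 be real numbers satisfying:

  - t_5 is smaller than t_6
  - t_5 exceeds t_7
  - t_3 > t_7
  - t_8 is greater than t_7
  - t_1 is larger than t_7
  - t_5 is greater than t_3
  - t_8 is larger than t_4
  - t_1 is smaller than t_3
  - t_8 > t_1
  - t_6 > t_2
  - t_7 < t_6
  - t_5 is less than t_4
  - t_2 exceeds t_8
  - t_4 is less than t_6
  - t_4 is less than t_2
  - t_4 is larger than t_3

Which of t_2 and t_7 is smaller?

t_7 < t_1 < t_3 < t_5 < t_4 < t_2, by transitivity through t_1, t_3, t_5, t_4.
So t_7 < t_2; t_7 is the smaller of the two.

t_7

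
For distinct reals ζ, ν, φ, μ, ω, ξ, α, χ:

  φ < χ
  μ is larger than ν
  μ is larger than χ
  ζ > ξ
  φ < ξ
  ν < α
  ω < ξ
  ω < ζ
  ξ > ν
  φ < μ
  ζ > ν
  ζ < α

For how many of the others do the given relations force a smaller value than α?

5

Directly below α: ν, ζ.
One step further: ω, ξ (4 so far).
One step further: φ (5 so far).
Nothing else is reachable below α; 5 in all.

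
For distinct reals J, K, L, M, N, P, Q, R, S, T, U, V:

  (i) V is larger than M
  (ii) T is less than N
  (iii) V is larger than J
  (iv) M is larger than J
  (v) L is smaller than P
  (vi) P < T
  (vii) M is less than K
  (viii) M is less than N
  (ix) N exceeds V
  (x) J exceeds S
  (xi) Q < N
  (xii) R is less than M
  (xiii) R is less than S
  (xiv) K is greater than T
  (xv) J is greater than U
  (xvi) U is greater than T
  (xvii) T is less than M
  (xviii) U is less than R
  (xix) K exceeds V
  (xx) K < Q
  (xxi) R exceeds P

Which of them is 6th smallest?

The consecutive relations fix a unique order: L < P < T < U < R < S < J < M < V < K < Q < N.
Counting 6 from the smallest end gives S.

S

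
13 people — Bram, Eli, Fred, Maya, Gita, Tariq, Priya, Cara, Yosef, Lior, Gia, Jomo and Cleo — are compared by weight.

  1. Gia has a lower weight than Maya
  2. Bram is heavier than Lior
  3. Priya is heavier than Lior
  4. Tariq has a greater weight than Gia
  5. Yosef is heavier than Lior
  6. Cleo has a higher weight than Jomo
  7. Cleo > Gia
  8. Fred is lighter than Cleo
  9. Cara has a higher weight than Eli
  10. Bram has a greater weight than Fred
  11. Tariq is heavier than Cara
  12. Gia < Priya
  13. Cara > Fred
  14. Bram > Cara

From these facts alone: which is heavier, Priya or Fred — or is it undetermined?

undetermined

Following every chain through Fred: above Fred we get Cara, Tariq, Bram, Cleo.
Priya is not reached, and no chain runs the other way from Priya to Fred.
So the given relations leave the order of Fred and Priya undetermined.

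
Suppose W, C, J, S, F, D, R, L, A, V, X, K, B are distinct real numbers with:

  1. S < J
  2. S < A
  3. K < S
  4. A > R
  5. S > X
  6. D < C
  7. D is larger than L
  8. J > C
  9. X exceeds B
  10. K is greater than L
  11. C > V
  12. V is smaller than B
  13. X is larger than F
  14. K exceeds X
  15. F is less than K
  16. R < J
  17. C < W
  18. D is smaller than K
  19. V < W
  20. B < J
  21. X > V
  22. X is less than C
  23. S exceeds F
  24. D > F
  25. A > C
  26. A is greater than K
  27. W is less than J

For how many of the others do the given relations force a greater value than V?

8

From V the given relations immediately reach B, X, C, W.
From those, K, S, J, A — 8 in total.
Nothing else is reachable above V; 8 in all.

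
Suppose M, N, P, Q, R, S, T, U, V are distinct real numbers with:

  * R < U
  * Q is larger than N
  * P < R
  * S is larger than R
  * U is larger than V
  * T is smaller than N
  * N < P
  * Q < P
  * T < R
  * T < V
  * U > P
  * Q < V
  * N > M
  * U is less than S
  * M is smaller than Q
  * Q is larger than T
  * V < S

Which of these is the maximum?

Chaining downward from S: directly below it, R, V, U; then T, Q, P; then M, N.
That covers every other element, and nothing is given above S, so S is the maximum.

S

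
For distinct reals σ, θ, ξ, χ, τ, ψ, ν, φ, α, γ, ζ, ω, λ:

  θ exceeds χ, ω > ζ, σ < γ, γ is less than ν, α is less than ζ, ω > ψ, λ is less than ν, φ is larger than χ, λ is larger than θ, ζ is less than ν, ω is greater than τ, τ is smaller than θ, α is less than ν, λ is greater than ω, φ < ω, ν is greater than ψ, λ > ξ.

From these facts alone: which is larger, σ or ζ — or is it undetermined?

undetermined

Following every chain through σ: above σ we get γ, ν.
ζ is not reached, and no chain runs the other way from ζ to σ.
So the given relations leave the order of σ and ζ undetermined.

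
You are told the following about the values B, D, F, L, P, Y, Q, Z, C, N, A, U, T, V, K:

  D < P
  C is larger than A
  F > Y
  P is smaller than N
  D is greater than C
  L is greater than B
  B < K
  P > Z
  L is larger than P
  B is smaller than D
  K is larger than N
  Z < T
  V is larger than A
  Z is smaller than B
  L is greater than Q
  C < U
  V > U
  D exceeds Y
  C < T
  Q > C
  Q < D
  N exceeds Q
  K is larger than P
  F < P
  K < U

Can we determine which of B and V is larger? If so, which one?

V

B < D and D < P give B < P.
With P < N: B < D < P < N.
Then N < K extends the chain to K.
With K < U: B < D < P < N < K < U.
With U < V: B < D < P < N < K < U < V.
So V is larger.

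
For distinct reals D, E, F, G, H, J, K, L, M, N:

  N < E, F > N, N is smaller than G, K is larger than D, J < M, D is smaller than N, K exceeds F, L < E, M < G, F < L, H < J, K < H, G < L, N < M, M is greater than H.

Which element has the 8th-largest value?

Chaining the given pairs: D < N < F < K < H < J < M < G < L < E.
Counting 8 from the largest end gives F.

F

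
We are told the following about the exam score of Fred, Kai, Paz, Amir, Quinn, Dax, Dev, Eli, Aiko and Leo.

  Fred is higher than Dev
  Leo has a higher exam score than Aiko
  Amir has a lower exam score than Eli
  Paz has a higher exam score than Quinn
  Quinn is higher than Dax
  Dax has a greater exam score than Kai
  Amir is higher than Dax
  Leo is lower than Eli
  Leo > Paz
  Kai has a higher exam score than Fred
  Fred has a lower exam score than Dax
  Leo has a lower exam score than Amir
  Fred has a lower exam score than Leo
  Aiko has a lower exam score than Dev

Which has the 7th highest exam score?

Chaining the given pairs: Aiko < Dev < Fred < Kai < Dax < Quinn < Paz < Leo < Amir < Eli.
Counting 7 from the largest end gives Kai.

Kai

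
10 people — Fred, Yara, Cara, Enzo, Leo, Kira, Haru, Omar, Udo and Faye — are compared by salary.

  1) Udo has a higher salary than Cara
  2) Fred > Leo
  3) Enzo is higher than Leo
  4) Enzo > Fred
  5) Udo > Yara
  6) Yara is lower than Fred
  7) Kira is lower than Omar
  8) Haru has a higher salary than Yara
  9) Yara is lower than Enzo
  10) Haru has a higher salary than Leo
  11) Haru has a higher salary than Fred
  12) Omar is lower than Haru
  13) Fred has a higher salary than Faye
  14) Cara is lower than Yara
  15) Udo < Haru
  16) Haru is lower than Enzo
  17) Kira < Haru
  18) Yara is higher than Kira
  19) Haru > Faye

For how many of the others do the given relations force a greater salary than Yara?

Directly above Yara: Fred, Udo, Haru, Enzo.
Nothing else is reachable above Yara; 4 in all.

4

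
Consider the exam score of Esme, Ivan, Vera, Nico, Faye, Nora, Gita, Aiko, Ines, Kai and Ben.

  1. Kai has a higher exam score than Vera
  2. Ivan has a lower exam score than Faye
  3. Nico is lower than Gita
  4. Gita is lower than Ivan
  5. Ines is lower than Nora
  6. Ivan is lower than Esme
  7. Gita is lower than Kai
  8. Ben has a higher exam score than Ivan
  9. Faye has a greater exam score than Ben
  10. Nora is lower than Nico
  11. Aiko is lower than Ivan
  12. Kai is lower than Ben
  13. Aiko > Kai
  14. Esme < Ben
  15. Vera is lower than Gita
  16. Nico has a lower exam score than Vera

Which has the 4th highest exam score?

Ivan

The consecutive relations fix a unique order: Ines < Nora < Nico < Vera < Gita < Kai < Aiko < Ivan < Esme < Ben < Faye.
Counting 4 from the largest end gives Ivan.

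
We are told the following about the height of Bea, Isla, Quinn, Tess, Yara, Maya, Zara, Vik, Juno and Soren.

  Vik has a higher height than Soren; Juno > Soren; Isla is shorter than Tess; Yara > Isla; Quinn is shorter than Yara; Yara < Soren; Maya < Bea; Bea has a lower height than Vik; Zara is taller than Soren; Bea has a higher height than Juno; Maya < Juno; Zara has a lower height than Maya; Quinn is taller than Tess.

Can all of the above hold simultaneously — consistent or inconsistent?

Every relation is compatible with Isla < Tess < Quinn < Yara < Soren < Zara < Maya < Juno < Bea < Vik; the set is consistent.

consistent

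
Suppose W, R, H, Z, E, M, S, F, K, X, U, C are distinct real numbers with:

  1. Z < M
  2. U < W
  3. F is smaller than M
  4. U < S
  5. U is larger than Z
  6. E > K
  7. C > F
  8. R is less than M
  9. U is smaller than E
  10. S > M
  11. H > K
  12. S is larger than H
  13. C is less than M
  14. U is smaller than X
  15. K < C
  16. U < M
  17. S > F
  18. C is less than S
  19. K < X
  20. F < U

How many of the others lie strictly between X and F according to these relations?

Chaining upward from F reaches: U, E, C, M, W, S.
Chaining downward from X reaches: K, Z, U.
Strictly between F and X are those in both lists: U — 1 element.

1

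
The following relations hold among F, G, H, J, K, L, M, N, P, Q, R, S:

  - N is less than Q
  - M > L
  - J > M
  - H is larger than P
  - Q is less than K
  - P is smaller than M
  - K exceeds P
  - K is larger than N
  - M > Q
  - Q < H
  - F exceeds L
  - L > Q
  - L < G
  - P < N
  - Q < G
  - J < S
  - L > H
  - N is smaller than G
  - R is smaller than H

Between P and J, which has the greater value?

J

The relevant relations are P < N; N < Q; Q < H; H < L; L < M; M < J.
Together: P < N < Q < H < L < M < J.
So P < J; J is the larger of the two.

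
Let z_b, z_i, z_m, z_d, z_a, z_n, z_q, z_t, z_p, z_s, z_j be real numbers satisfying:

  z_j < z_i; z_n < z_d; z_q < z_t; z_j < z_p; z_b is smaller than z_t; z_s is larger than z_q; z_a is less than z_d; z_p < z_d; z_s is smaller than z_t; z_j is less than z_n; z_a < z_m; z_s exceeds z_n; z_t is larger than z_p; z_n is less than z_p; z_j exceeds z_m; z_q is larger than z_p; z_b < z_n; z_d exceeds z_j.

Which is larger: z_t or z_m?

z_t

The relevant relations are z_m < z_j; z_j < z_n; z_n < z_p; z_p < z_q; z_q < z_s; z_s < z_t.
Together: z_m < z_j < z_n < z_p < z_q < z_s < z_t.
So z_m < z_t; z_t is the larger of the two.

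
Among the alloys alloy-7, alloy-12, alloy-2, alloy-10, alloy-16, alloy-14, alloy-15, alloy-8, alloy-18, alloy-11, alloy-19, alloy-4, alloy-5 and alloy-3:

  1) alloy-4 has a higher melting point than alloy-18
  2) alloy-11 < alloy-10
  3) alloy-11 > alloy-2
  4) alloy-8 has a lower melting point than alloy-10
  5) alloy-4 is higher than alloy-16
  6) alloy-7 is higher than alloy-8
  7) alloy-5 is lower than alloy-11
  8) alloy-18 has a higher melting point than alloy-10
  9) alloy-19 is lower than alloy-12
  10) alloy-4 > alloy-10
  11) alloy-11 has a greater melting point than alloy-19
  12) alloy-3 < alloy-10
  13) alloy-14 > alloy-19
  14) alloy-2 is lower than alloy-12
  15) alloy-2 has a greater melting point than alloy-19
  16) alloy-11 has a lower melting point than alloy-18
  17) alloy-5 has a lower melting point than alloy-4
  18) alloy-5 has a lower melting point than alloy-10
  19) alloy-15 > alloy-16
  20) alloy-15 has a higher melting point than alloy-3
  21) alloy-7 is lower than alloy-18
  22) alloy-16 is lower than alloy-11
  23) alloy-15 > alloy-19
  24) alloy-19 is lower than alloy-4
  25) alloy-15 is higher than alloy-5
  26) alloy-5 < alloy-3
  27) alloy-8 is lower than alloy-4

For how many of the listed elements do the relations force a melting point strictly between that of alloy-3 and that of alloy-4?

2

Chaining upward from alloy-3 reaches: alloy-10, alloy-18, alloy-15.
Chaining downward from alloy-4 reaches: alloy-8, alloy-7, alloy-19, alloy-5, alloy-2, alloy-16, alloy-11, alloy-10, alloy-18.
Strictly between alloy-3 and alloy-4 are those in both lists: alloy-10, alloy-18 — 2 elements.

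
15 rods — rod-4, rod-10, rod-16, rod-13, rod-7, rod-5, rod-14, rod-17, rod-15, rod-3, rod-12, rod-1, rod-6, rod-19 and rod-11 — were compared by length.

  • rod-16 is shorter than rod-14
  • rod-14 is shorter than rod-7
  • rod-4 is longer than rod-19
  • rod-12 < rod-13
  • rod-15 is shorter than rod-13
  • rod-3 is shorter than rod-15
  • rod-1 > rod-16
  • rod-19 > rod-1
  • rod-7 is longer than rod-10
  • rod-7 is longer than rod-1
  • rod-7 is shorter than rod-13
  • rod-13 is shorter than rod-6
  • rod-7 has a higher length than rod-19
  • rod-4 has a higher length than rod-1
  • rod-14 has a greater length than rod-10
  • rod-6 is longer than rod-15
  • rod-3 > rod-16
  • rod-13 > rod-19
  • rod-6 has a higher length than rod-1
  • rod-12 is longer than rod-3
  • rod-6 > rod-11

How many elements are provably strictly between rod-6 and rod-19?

2

The relations place rod-19 below rod-6. An element lies strictly between them when it is forced above rod-19 and also forced below rod-6.
Above rod-19: {rod-4, rod-7, rod-13}. Below rod-6: {rod-16, rod-10, rod-1, rod-3, rod-14, rod-15, rod-12, rod-11, rod-7, rod-13}.
Intersection: {rod-7, rod-13} — 2.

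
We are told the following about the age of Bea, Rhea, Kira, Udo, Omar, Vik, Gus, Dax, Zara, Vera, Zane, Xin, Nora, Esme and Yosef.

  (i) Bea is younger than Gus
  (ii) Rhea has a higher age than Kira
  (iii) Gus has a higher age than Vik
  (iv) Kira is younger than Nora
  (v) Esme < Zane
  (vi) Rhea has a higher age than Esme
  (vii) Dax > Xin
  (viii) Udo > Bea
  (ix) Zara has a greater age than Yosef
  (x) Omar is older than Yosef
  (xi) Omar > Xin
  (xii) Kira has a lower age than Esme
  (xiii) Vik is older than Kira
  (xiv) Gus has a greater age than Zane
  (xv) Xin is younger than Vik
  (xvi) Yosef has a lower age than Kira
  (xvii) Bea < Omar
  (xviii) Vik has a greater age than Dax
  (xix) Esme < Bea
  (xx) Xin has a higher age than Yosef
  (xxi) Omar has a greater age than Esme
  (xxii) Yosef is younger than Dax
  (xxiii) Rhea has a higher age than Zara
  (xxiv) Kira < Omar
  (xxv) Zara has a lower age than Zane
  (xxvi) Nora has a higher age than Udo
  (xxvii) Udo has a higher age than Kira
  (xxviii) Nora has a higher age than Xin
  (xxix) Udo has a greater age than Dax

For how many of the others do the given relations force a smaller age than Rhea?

4

From Rhea the given relations immediately reach Zara, Kira, Esme.
From those, Yosef — 4 in total.
No other element is forced below Rhea by the given relations, so the count is 4.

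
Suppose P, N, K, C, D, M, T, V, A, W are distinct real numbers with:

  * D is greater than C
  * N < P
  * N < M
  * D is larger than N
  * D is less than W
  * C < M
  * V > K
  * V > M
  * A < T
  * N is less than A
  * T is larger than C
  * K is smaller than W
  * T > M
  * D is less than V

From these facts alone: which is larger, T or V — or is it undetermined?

undetermined

Following every chain through T: below T we get N, C, A, M.
V is not reached, and no chain runs the other way from V to T.
So the given relations leave the order of T and V undetermined.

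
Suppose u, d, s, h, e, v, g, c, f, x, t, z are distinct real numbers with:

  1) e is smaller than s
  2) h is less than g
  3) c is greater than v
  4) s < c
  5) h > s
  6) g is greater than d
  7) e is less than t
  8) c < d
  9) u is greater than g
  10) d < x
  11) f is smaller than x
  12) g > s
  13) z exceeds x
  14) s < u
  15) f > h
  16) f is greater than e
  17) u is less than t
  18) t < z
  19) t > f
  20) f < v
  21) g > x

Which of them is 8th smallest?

x

Piecing the relations together gives one ordering: e < s < h < f < v < c < d < x < g < u < t < z.
Counting 8 from the smallest end gives x.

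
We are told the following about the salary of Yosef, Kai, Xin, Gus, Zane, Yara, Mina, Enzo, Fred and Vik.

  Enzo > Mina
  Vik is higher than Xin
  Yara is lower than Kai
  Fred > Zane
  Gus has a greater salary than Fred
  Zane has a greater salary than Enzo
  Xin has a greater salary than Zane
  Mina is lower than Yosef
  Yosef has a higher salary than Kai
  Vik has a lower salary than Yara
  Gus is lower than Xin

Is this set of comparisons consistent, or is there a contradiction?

The single ordering Mina < Enzo < Zane < Fred < Gus < Xin < Vik < Yara < Kai < Yosef satisfies every listed relation, so no contradiction arises.

consistent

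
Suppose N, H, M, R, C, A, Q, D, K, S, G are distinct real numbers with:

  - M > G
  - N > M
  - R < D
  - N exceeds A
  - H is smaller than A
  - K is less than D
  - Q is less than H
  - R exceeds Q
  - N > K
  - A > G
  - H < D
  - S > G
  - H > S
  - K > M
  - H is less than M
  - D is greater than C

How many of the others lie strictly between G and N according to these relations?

5

Chaining upward from G reaches: S, H, A, M, K, D.
Chaining downward from N reaches: Q, S, H, A, M, K.
Strictly between G and N are those in both lists: S, H, A, M, K — 5 elements.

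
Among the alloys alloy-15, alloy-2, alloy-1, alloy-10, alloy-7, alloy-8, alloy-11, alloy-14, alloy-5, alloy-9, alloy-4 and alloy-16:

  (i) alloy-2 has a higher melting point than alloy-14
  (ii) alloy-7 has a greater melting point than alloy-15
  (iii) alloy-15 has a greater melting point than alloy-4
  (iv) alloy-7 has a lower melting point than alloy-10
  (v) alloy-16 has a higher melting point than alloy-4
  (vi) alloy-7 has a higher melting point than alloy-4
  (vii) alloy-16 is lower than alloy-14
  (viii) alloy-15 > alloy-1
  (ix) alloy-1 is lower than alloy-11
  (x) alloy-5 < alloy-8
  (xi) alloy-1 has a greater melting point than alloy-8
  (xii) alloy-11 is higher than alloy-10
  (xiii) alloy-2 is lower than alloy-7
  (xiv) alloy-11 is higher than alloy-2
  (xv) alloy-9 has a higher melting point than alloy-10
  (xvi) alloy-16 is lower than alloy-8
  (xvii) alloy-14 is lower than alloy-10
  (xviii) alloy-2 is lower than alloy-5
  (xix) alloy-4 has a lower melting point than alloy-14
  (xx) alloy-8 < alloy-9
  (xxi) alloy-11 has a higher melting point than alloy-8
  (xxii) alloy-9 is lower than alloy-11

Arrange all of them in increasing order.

Each adjacent pair is fixed by a given relation: alloy-4 < alloy-16; alloy-16 < alloy-14; alloy-14 < alloy-2; alloy-2 < alloy-5; alloy-5 < alloy-8; alloy-8 < alloy-1; alloy-1 < alloy-15; alloy-15 < alloy-7; alloy-7 < alloy-10; alloy-10 < alloy-9; alloy-9 < alloy-11. Chaining them end to end gives the full order.

alloy-4 < alloy-16 < alloy-14 < alloy-2 < alloy-5 < alloy-8 < alloy-1 < alloy-15 < alloy-7 < alloy-10 < alloy-9 < alloy-11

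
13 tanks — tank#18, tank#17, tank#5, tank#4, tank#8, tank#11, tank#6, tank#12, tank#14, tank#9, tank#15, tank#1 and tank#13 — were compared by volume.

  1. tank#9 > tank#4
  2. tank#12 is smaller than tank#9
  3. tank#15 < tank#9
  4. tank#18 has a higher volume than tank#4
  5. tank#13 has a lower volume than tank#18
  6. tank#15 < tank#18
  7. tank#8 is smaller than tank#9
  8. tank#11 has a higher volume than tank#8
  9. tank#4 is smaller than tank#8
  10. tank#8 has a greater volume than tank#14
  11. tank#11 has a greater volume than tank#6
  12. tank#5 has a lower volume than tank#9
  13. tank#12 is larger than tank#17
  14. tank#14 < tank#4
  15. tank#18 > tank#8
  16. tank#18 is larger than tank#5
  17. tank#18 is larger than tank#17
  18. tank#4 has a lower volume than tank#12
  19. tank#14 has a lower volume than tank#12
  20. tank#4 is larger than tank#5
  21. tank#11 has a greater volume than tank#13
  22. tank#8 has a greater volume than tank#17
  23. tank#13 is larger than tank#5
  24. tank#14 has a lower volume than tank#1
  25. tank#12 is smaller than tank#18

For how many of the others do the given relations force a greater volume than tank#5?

From tank#5 the given relations immediately reach tank#4, tank#13, tank#9, tank#18.
From those, tank#8, tank#12, tank#11 — 7 in total.
No other element is forced above tank#5 by the given relations, so the count is 7.

7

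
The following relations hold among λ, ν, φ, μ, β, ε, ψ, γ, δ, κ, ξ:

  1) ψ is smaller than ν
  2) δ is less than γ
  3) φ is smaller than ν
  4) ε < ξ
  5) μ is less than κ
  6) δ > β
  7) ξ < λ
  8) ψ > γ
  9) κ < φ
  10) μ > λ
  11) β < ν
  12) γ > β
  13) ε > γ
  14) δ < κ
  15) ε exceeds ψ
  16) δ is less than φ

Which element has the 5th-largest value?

λ

Piecing the relations together gives one ordering: β < δ < γ < ψ < ε < ξ < λ < μ < κ < φ < ν.
Counting 5 from the largest end gives λ.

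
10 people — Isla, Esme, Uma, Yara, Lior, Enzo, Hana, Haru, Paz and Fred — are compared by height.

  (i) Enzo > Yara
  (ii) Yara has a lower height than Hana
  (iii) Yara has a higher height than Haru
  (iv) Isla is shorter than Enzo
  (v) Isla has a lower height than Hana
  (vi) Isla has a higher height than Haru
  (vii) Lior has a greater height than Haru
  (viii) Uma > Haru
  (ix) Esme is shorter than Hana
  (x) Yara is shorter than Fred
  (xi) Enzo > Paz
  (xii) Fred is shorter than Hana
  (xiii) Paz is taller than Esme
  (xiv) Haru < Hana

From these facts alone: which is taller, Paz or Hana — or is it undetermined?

undetermined

Following every chain through Paz: above Paz we get Enzo; below Paz we get Esme.
Hana is not reached, and no chain runs the other way from Hana to Paz.
So the given relations leave the order of Paz and Hana undetermined.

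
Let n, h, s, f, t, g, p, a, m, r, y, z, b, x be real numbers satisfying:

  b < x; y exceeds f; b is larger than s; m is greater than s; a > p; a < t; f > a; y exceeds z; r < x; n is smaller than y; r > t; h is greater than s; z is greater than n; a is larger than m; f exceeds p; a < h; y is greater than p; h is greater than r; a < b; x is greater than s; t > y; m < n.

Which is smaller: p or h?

Following the relations from p: p < f < y < t < r < h.
So p < h; p is the smaller of the two.

p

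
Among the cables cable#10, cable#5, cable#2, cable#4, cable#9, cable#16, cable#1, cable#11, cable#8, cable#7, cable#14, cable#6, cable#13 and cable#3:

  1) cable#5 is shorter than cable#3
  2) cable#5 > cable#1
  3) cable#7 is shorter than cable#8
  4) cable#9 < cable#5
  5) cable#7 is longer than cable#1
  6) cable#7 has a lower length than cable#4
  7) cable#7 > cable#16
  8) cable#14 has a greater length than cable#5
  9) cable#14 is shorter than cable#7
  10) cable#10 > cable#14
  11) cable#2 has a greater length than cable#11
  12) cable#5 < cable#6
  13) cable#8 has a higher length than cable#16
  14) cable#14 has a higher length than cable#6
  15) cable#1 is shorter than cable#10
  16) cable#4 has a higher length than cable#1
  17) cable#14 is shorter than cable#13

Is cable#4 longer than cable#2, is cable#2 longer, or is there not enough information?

undetermined

Following every chain through cable#2: below cable#2 we get cable#11.
cable#4 is not reached, and no chain runs the other way from cable#4 to cable#2.
So the given relations leave the order of cable#2 and cable#4 undetermined.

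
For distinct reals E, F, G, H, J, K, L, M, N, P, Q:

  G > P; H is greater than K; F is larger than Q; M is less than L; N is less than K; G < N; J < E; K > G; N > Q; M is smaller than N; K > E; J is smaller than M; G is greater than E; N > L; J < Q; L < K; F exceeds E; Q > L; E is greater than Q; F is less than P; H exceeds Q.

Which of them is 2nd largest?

Piecing the relations together gives one ordering: J < M < L < Q < E < F < P < G < N < K < H.
Counting 2 from the largest end gives K.

K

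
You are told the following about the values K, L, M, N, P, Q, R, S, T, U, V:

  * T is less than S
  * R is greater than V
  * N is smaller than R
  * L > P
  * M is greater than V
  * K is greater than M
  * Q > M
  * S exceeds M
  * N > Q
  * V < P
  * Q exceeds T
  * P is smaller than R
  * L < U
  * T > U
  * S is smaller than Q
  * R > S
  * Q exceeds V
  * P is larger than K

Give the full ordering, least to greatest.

V < M < K < P < L < U < T < S < Q < N < R

Each adjacent pair is fixed by a given relation: V < M; M < K; K < P; P < L; L < U; U < T; T < S; S < Q; Q < N; N < R. Chaining them end to end gives the full order.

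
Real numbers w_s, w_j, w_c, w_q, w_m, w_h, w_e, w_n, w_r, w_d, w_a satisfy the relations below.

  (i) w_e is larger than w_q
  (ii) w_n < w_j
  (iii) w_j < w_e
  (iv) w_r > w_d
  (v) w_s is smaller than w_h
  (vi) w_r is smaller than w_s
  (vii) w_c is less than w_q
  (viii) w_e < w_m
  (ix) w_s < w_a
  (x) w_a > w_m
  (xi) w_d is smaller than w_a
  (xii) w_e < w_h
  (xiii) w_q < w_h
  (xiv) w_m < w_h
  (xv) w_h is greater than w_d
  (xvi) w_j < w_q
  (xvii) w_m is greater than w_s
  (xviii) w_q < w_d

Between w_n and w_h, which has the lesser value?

w_n < w_j and w_j < w_q give w_n < w_q.
With w_q < w_d: w_n < w_j < w_q < w_d.
With w_d < w_r: w_n < w_j < w_q < w_d < w_r.
With w_r < w_s: w_n < w_j < w_q < w_d < w_r < w_s.
Then w_s < w_m extends the chain to w_m.
Then w_m < w_h extends the chain to w_h.
So w_n < w_h; w_n is the smaller of the two.

w_n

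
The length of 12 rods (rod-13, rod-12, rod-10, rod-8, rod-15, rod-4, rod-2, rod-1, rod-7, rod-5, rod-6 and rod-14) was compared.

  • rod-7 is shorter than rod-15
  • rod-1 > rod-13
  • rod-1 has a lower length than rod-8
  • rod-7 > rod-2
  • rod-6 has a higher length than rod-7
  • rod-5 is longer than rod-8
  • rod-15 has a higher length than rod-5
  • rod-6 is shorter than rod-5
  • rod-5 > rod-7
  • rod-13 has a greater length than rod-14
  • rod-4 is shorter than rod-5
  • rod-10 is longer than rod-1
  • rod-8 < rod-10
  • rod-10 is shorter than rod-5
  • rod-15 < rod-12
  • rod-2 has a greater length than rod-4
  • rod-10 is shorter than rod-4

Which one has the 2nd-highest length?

Piecing the relations together gives one ordering: rod-14 < rod-13 < rod-1 < rod-8 < rod-10 < rod-4 < rod-2 < rod-7 < rod-6 < rod-5 < rod-15 < rod-12.
The 2nd largest is rod-15.

rod-15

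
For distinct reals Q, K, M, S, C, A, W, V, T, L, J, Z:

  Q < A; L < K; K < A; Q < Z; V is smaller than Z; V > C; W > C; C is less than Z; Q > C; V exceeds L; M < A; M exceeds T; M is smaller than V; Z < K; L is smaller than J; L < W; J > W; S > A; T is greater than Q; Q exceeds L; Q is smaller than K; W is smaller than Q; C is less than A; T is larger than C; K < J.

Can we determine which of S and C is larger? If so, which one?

C < W and W < Q give C < Q.
With Q < T: C < W < Q < T.
With T < M: C < W < Q < T < M.
With M < V: C < W < Q < T < M < V.
With V < Z: C < W < Q < T < M < V < Z.
With Z < K: C < W < Q < T < M < V < Z < K.
With K < A: C < W < Q < T < M < V < Z < K < A.
Then A < S extends the chain to S.
So S is larger.

S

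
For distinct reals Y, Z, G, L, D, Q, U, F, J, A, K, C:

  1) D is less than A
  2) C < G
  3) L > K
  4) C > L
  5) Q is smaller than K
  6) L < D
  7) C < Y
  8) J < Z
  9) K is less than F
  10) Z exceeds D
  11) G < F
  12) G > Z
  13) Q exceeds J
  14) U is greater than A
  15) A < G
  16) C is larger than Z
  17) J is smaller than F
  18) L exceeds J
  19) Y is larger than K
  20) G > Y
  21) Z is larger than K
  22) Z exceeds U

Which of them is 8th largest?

The consecutive relations fix a unique order: J < Q < K < L < D < A < U < Z < C < Y < G < F.
Counting 8 from the largest end gives D.

D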